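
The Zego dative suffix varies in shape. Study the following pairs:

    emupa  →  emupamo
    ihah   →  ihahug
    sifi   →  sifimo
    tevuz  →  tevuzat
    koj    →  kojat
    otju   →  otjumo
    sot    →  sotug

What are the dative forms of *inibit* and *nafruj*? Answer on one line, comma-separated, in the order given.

The suffix is conditioned by the final sound: -ug when the stem ends in a voiceless consonant (*ihah*, *sot*); -at when the stem ends in a voiced consonant (*tevuz*, *koj*); -mo when the stem ends in a vowel (*emupa*, *sifi*, *otju*).
The final sound of *inibit* is /t/, which is a voiceless consonant, so the suffix is -ug, giving *inibitug*.
*nafruj* — final sound /j/ (a voiced consonant) → -at → *nafrujat*.

inibitug, nafrujat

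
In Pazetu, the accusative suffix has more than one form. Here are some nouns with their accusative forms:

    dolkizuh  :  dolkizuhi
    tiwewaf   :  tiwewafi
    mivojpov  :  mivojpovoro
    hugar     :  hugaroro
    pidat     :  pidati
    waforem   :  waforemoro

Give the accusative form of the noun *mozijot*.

The suffix is conditioned by the final consonant: -i when the stem ends in a voiceless consonant (*dolkizuh*, *tiwewaf*, *pidat*); -oro when the stem ends in a voiced consonant (*mivojpov*, *hugar*, *waforem*).
Since the final consonant of *mozijot* is /t/ (voiceless), it takes -i, giving *mozijoti*.

mozijoti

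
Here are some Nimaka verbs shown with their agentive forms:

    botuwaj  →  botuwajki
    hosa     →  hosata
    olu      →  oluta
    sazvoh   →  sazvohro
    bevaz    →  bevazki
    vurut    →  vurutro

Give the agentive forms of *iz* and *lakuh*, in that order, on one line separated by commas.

The alternation tracks the final sound of the stem — -ro when the stem ends in a voiceless consonant (*sazvoh*, *vurut*); -ki when the stem ends in a voiced consonant (*botuwaj*, *bevaz*); -ta when the stem ends in a vowel (*hosa*, *olu*).
The final sound of *iz* is /z/, which is a voiced consonant, so the suffix is -ki, giving *izki*.
*lakuh*: final sound = /h/, a voiceless consonant → -ro → *lakuhro*.

izki, lakuhro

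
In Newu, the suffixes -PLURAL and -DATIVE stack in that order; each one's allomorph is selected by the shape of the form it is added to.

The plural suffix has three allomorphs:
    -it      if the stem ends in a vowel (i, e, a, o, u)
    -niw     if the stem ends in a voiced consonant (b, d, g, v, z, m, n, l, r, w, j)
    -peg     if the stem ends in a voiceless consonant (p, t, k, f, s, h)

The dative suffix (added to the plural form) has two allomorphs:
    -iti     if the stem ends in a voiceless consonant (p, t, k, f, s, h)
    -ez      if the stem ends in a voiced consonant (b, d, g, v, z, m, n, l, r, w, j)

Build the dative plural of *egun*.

*egun*: final sound = /n/, a voiced consonant → -niw → *egunniw*.
The plural form *egunniw* — final consonant /w/ (voiced) → -ez → *egunniwez*.

egunniwez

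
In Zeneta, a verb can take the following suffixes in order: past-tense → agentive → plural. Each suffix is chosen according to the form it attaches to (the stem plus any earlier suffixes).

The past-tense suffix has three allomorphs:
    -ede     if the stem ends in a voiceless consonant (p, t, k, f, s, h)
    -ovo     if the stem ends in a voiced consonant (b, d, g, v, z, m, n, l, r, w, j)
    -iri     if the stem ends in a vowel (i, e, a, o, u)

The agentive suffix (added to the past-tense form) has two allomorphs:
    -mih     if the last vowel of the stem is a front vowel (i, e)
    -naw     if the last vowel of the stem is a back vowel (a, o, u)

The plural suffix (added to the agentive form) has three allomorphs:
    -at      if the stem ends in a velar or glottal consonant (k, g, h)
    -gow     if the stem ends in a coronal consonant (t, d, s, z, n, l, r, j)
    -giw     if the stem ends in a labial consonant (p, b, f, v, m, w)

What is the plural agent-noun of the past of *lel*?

*lel*: final sound = /l/, a voiced consonant → -ovo → *lelovo*.
The past-tense form *lelovo*: last vowel = /o/, a back vowel → -naw → *lelovonaw*.
The final consonant of the agentive form *lelovonaw* is /w/, which is labial, so the plural suffix is -giw, giving *lelovonawgiw*.

lelovonawgiw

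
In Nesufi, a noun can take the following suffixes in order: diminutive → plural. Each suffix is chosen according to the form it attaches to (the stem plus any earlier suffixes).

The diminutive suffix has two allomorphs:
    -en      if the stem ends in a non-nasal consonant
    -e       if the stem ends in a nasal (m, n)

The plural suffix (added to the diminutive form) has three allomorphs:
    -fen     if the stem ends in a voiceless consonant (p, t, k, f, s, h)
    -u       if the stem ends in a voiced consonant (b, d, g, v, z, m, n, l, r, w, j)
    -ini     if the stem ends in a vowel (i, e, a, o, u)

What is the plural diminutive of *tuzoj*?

The final consonant of *tuzoj* is /j/, which is non-nasal, so the diminutive suffix is -en, giving *tuzojen*.
Since the final sound of the diminutive form *tuzojen* is /n/ (a voiced consonant), it takes -u, giving *tuzojenu*.

tuzojenu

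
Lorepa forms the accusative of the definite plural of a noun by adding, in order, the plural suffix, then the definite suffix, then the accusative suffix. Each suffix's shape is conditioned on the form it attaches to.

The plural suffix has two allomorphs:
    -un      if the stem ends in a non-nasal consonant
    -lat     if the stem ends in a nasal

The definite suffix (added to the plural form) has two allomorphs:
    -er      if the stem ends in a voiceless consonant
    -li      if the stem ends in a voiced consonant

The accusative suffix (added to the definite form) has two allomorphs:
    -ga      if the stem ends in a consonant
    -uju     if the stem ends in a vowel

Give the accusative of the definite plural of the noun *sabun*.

sabunlaterga

Since the final consonant of *sabun* is /n/ (a nasal), it takes -lat, giving *sabunlat*.
The final consonant of the plural form *sabunlat* is /t/, which is voiceless, so the definite suffix is -er, giving *sabunlater*.
The definite form *sabunlater*: final sound = /r/, a consonant → -ga → *sabunlaterga*.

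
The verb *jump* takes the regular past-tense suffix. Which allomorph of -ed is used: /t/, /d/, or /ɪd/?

/t/

The stem *jump* ends in a voiceless consonant other than /t/.
The -ed suffix is realized as /ɪd/ after /t, d/; as /t/ after other voiceless consonants; and as /d/ after other voiced sounds.
So -ed on *jump* is pronounced /t/.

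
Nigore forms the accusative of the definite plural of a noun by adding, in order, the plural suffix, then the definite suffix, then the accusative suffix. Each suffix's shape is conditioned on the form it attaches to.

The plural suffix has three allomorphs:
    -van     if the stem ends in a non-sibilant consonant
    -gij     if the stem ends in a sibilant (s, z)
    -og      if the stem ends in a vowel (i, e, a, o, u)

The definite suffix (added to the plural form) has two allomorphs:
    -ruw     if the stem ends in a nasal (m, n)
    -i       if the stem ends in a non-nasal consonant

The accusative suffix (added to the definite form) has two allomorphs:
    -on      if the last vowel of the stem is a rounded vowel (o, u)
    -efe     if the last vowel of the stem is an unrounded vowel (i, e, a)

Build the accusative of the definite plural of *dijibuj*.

dijibujvanruwon

Since the final sound of *dijibuj* is /j/ (a non-sibilant consonant), it takes -van, giving *dijibujvan*.
Since the final consonant of the plural form *dijibujvan* is /n/ (a nasal), it takes -ruw, giving *dijibujvanruw*.
The definite form *dijibujvanruw*: last vowel = /u/, a rounded vowel → -on → *dijibujvanruwon*.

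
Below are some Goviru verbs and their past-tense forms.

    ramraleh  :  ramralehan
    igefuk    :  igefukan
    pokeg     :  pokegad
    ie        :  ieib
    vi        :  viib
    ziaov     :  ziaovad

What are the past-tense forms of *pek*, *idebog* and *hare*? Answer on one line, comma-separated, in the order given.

pekan, idebogad, hareib

The alternation tracks the final sound of the stem — -an when the stem ends in a voiceless consonant (*ramraleh*, *igefuk*); -ad when the stem ends in a voiced consonant (*pokeg*, *ziaov*); -ib when the stem ends in a vowel (*ie*, *vi*).
*pek*: final sound = /k/, a voiceless consonant → -an → *pekan*.
Since the final sound of *idebog* is /g/ (a voiced consonant), it takes -ad, giving *idebogad*.
*hare*: final sound = /e/, a vowel → -ib → *hareib*.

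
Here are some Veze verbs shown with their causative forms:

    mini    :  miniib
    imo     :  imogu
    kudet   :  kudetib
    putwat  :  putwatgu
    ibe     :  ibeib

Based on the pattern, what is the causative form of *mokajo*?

The pattern is front/back vowel harmony: -ib when the last vowel of the stem is a front vowel (*mini*, *kudet*, *ibe*); -gu when the last vowel of the stem is a back vowel (*imo*, *putwat*).
Since the last vowel of *mokajo* is /o/ (a back vowel), it takes -gu, giving *mokajogu*.

mokajogu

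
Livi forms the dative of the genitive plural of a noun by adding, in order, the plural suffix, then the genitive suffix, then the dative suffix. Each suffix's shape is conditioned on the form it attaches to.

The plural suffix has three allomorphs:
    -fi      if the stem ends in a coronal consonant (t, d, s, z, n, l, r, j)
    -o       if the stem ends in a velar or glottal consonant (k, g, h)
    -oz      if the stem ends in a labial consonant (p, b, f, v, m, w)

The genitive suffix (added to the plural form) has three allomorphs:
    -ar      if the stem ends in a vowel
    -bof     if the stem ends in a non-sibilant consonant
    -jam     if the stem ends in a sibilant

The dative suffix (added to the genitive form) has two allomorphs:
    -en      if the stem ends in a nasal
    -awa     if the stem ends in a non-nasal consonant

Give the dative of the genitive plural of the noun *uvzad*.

*uvzad* — final consonant /d/ (coronal) → -fi → *uvzadfi*.
The final sound of the plural form *uvzadfi* is /i/, which is a vowel, so the genitive suffix is -ar, giving *uvzadfiar*.
The genitive form *uvzadfiar* — final consonant /r/ (non-nasal) → -awa → *uvzadfiarawa*.

uvzadfiarawa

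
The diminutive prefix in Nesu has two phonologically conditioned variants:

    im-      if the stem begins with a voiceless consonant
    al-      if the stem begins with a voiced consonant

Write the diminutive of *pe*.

The first consonant of *pe* is /p/, which is voiceless, so the prefix is im-, giving *impe*.

impe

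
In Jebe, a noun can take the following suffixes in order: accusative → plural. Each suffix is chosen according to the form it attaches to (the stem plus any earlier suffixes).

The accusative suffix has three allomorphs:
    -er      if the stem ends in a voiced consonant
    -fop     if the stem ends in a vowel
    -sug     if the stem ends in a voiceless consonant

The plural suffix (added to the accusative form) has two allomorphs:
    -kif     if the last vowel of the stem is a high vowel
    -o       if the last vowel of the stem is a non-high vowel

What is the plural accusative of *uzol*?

uzolero

*uzol*: final sound = /l/, a voiced consonant → -er → *uzoler*.
The accusative form *uzoler* — last vowel /e/ (a non-high vowel) → -o → *uzolero*.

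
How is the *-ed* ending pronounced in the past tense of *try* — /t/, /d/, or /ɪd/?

The stem *try* ends in a voiced sound other than /d/.
The -ed suffix is realized as /ɪd/ after /t, d/; as /t/ after other voiceless consonants; and as /d/ after other voiced sounds.
So -ed on *try* is pronounced /d/.

/d/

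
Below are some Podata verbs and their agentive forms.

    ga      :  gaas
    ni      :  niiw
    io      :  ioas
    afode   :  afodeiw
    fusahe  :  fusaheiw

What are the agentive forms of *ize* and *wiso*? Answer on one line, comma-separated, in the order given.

izeiw, wisoas

Looking at the last vowel of each stem: -iw when the last vowel of the stem is a front vowel (*ni*, *afode*, *fusahe*); -as when the last vowel of the stem is a back vowel (*ga*, *io*).
*ize* — last vowel /e/ (a front vowel) → -iw → *izeiw*.
*wiso*: last vowel = /o/, a back vowel → -as → *wisoas*.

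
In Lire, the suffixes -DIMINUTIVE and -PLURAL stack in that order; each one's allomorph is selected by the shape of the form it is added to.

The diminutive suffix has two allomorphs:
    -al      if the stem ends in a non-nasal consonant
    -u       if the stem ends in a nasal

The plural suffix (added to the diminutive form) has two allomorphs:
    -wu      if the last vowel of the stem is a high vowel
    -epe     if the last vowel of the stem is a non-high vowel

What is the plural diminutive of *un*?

The final consonant of *un* is /n/, which is a nasal, so the diminutive suffix is -u, giving *unu*.
Since the last vowel of the diminutive form *unu* is /u/ (a high vowel), it takes -wu, giving *unuwu*.

unuwu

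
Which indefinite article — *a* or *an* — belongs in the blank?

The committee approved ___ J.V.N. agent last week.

a

The indefinite article is chosen by the initial *sound* of the following word, not its spelling.
The initialism *J.V.N.* is read letter by letter; the first letter, J, is pronounced /dʒeɪ/, which begins with a consonant sound.
So the article is *a*: The committee approved a J.V.N. agent last week.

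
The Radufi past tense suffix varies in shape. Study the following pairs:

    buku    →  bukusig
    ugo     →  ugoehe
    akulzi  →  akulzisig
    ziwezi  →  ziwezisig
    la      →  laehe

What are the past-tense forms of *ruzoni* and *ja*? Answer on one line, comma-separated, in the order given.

ruzonisig, jaehe

The pattern is height harmony: -sig when the last vowel of the stem is a high vowel (*buku*, *akulzi*, *ziwezi*); -ehe when the last vowel of the stem is a non-high vowel (*ugo*, *la*).
Since the last vowel of *ruzoni* is /i/ (a high vowel), it takes -sig, giving *ruzonisig*.
The last vowel of *ja* is /a/, which is a non-high vowel, so the suffix is -ehe, giving *jaehe*.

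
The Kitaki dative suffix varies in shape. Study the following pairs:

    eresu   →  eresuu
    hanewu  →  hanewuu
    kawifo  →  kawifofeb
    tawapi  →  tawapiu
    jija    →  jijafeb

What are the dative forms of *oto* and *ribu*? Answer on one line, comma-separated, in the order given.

otofeb, ribuu

Looking at the last vowel of each stem: -u when the last vowel of the stem is a high vowel (*eresu*, *hanewu*, *tawapi*); -feb when the last vowel of the stem is a non-high vowel (*kawifo*, *jija*).
*oto* — last vowel /o/ (a non-high vowel) → -feb → *otofeb*.
Since the last vowel of *ribu* is /u/ (a high vowel), it takes -u, giving *ribuu*.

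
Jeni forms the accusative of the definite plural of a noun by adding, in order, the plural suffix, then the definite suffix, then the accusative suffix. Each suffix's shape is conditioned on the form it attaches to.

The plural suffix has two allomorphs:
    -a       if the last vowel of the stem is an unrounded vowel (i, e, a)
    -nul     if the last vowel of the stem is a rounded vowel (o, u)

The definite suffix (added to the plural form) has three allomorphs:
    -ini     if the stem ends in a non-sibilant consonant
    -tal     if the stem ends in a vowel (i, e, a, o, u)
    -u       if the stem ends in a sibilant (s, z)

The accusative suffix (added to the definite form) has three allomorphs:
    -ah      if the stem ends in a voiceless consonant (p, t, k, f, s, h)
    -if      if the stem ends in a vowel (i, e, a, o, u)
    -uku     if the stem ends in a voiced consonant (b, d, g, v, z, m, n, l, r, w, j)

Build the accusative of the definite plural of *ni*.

niataluku

*ni*: last vowel = /i/, an unrounded vowel → -a → *nia*.
Since the final sound of the plural form *nia* is /a/ (a vowel), it takes -tal, giving *niatal*.
The final sound of the definite form *niatal* is /l/, which is a voiced consonant, so the accusative suffix is -uku, giving *niataluku*.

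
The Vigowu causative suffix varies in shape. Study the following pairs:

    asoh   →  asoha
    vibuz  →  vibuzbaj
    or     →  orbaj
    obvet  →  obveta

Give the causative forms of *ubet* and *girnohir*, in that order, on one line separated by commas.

ubeta, girnohirbaj

The alternation tracks the final consonant of the stem — -a when the stem ends in a voiceless consonant (*asoh*, *obvet*); -baj when the stem ends in a voiced consonant (*vibuz*, *or*).
Since the final consonant of *ubet* is /t/ (voiceless), it takes -a, giving *ubeta*.
Since the final consonant of *girnohir* is /r/ (voiced), it takes -baj, giving *girnohirbaj*.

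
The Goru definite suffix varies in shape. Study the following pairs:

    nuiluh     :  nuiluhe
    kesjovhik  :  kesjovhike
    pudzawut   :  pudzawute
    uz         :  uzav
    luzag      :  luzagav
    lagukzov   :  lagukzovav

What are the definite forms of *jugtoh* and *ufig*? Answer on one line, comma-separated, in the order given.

The suffix is conditioned by the final consonant: -e when the stem ends in a voiceless consonant (*nuiluh*, *kesjovhik*, *pudzawut*); -av when the stem ends in a voiced consonant (*uz*, *luzag*, *lagukzov*).
The final consonant of *jugtoh* is /h/, which is voiceless, so the suffix is -e, giving *jugtohe*.
*ufig* — final consonant /g/ (voiced) → -av → *ufigav*.

jugtohe, ufigav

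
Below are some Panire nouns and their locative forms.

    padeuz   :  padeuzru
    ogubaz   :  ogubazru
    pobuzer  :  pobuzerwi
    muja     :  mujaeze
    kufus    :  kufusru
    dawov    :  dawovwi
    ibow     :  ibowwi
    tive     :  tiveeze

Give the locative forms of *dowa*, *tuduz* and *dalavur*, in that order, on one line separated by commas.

dowaeze, tuduzru, dalavurwi

The pattern is sibilance of the final sound: -ru when the stem ends in a sibilant (*padeuz*, *ogubaz*, *kufus*); -wi when the stem ends in a non-sibilant consonant (*pobuzer*, *dawov*, *ibow*); -eze when the stem ends in a vowel (*muja*, *tive*).
Since the final sound of *dowa* is /a/ (a vowel), it takes -eze, giving *dowaeze*.
Since the final sound of *tuduz* is /z/ (a sibilant), it takes -ru, giving *tuduzru*.
Since the final sound of *dalavur* is /r/ (a non-sibilant consonant), it takes -wi, giving *dalavurwi*.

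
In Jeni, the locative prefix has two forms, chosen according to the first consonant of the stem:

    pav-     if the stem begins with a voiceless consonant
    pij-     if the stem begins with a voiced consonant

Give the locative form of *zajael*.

pijzajael

The first consonant of *zajael* is /z/, which is voiced, so the prefix is pij-, giving *pijzajael*.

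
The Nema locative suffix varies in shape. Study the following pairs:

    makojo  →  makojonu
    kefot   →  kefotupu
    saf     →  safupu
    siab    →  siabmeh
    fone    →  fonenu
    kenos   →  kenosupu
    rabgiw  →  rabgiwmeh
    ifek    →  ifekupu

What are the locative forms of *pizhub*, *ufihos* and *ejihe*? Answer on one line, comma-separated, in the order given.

Looking at the final sound of each stem: -upu when the stem ends in a voiceless consonant (*kefot*, *saf*, *kenos*, *ifek*); -meh when the stem ends in a voiced consonant (*siab*, *rabgiw*); -nu when the stem ends in a vowel (*makojo*, *fone*).
The final sound of *pizhub* is /b/, which is a voiced consonant, so the suffix is -meh, giving *pizhubmeh*.
*ufihos* — final sound /s/ (a voiceless consonant) → -upu → *ufihosupu*.
*ejihe*: final sound = /e/, a vowel → -nu → *ejihenu*.

pizhubmeh, ufihosupu, ejihenu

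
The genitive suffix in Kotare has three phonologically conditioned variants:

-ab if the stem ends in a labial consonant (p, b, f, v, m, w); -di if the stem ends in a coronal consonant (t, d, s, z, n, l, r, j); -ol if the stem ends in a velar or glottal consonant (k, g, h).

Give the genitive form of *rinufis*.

*rinufis*: final consonant = /s/, coronal → -di → *rinufisdi*.

rinufisdi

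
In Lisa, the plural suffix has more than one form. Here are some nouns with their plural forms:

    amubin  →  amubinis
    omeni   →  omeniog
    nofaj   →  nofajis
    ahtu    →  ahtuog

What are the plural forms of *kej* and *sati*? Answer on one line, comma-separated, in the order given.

Looking at the final sound of each stem: -is when the stem ends in a consonant (*amubin*, *nofaj*); -og when the stem ends in a vowel (*omeni*, *ahtu*).
The final sound of *kej* is /j/, which is a consonant, so the suffix is -is, giving *kejis*.
*sati* — final sound /i/ (a vowel) → -og → *satiog*.

kejis, satiog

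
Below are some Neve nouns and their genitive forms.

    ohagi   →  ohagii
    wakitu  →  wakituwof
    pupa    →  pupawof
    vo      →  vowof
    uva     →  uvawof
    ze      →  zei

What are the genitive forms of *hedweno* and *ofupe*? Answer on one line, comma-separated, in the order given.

The pattern is front/back vowel harmony: -i when the last vowel of the stem is a front vowel (*ohagi*, *ze*); -wof when the last vowel of the stem is a back vowel (*wakitu*, *pupa*, *vo*, *uva*).
Since the last vowel of *hedweno* is /o/ (a back vowel), it takes -wof, giving *hedwenowof*.
Since the last vowel of *ofupe* is /e/ (a front vowel), it takes -i, giving *ofupei*.

hedwenowof, ofupei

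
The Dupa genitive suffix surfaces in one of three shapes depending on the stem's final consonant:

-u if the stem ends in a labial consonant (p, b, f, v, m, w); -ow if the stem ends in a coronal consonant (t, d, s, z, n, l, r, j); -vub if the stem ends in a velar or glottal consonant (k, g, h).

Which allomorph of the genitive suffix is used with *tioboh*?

The final consonant of *tioboh* is /h/, which is velar/glottal, so the suffix is -vub.

-vub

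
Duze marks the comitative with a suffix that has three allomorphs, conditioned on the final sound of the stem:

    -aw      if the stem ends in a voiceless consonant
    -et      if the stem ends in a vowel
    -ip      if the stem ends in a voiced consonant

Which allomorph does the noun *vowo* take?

Since the final sound of *vowo* is /o/ (a vowel), it takes -et.

-et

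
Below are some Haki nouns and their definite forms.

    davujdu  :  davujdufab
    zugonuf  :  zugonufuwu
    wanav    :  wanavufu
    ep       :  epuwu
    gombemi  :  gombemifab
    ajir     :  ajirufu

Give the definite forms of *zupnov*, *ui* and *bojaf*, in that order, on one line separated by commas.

The alternation tracks the final sound of the stem — -uwu when the stem ends in a voiceless consonant (*zugonuf*, *ep*); -ufu when the stem ends in a voiced consonant (*wanav*, *ajir*); -fab when the stem ends in a vowel (*davujdu*, *gombemi*).
Since the final sound of *zupnov* is /v/ (a voiced consonant), it takes -ufu, giving *zupnovufu*.
*ui*: final sound = /i/, a vowel → -fab → *uifab*.
*bojaf* — final sound /f/ (a voiceless consonant) → -uwu → *bojafuwu*.

zupnovufu, uifab, bojafuwu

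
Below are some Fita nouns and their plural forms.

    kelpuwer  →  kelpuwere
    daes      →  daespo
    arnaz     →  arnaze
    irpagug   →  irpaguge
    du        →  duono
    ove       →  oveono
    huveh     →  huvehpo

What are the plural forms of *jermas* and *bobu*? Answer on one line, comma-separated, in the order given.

jermaspo, bobuono

The pattern is voicing of the final sound: -po when the stem ends in a voiceless consonant (*daes*, *huveh*); -e when the stem ends in a voiced consonant (*kelpuwer*, *arnaz*, *irpagug*); -ono when the stem ends in a vowel (*du*, *ove*).
The final sound of *jermas* is /s/, which is a voiceless consonant, so the suffix is -po, giving *jermaspo*.
Since the final sound of *bobu* is /u/ (a vowel), it takes -ono, giving *bobuono*.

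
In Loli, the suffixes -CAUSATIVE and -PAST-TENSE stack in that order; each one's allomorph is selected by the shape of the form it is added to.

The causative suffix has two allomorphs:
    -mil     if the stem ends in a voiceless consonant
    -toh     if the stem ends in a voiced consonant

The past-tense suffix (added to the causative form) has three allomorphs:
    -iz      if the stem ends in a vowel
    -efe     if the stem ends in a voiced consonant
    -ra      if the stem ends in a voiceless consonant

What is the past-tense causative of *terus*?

terusmilefe

The final consonant of *terus* is /s/, which is voiceless, so the causative suffix is -mil, giving *terusmil*.
The causative form *terusmil*: final sound = /l/, a voiced consonant → -efe → *terusmilefe*.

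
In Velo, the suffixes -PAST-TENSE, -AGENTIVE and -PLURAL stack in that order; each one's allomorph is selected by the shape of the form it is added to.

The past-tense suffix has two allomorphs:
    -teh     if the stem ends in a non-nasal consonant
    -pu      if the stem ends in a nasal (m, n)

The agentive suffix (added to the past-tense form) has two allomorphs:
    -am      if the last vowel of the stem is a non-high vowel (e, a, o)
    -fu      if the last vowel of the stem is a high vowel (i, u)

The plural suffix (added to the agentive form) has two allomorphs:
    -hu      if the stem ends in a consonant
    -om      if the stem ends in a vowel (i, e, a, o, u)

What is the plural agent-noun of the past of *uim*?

The final consonant of *uim* is /m/, which is a nasal, so the past-tense suffix is -pu, giving *uimpu*.
The past-tense form *uimpu*: last vowel = /u/, a high vowel → -fu → *uimpufu*.
Since the final sound of the agentive form *uimpufu* is /u/ (a vowel), it takes -om, giving *uimpufuom*.

uimpufuom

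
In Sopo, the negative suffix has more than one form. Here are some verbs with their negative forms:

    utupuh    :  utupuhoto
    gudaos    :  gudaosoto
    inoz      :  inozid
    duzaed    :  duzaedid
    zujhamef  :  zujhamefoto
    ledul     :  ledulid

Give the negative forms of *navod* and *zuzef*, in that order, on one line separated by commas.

navodid, zuzefoto

The alternation tracks the final consonant of the stem — -oto when the stem ends in a voiceless consonant (*utupuh*, *gudaos*, *zujhamef*); -id when the stem ends in a voiced consonant (*inoz*, *duzaed*, *ledul*).
*navod*: final consonant = /d/, voiced → -id → *navodid*.
Since the final consonant of *zuzef* is /f/ (voiceless), it takes -oto, giving *zuzefoto*.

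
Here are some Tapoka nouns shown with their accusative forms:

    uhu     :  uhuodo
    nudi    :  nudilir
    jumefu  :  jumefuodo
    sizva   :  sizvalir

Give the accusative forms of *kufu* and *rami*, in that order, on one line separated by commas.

kufuodo, ramilir

Looking at the last vowel of each stem: -odo when the last vowel of the stem is a rounded vowel (*uhu*, *jumefu*); -lir when the last vowel of the stem is an unrounded vowel (*nudi*, *sizva*).
The last vowel of *kufu* is /u/, which is a rounded vowel, so the suffix is -odo, giving *kufuodo*.
*rami* — last vowel /i/ (an unrounded vowel) → -lir → *ramilir*.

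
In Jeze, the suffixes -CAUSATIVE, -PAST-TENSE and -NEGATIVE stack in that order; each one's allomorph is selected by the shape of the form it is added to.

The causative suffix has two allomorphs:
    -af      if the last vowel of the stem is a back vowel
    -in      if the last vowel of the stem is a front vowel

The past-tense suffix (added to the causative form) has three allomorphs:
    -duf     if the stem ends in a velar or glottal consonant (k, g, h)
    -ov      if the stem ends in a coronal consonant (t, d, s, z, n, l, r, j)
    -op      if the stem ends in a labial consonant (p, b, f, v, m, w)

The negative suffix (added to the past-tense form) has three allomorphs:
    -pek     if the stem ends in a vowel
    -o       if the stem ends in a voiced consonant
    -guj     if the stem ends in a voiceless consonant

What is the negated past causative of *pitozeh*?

Since the last vowel of *pitozeh* is /e/ (a front vowel), it takes -in, giving *pitozehin*.
The final consonant of the causative form *pitozehin* is /n/, which is coronal, so the past-tense suffix is -ov, giving *pitozehinov*.
The final sound of the past-tense form *pitozehinov* is /v/, which is a voiced consonant, so the negative suffix is -o, giving *pitozehinovo*.

pitozehinovo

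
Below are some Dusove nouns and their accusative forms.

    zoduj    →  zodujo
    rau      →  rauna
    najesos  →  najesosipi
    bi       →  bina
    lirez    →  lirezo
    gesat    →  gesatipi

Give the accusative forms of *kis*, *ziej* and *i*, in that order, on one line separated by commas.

Looking at the final sound of each stem: -ipi when the stem ends in a voiceless consonant (*najesos*, *gesat*); -o when the stem ends in a voiced consonant (*zoduj*, *lirez*); -na when the stem ends in a vowel (*rau*, *bi*).
The final sound of *kis* is /s/, which is a voiceless consonant, so the suffix is -ipi, giving *kisipi*.
*ziej*: final sound = /j/, a voiced consonant → -o → *ziejo*.
Since the final sound of *i* is /i/ (a vowel), it takes -na, giving *ina*.

kisipi, ziejo, ina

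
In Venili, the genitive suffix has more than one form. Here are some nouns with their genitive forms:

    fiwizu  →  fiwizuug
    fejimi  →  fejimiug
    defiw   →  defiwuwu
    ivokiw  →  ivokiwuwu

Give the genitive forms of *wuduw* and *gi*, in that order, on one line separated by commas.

wuduwuwu, giug

The alternation tracks the final sound of the stem — -uwu when the stem ends in a consonant (*defiw*, *ivokiw*); -ug when the stem ends in a vowel (*fiwizu*, *fejimi*).
The final sound of *wuduw* is /w/, which is a consonant, so the suffix is -uwu, giving *wuduwuwu*.
The final sound of *gi* is /i/, which is a vowel, so the suffix is -ug, giving *giug*.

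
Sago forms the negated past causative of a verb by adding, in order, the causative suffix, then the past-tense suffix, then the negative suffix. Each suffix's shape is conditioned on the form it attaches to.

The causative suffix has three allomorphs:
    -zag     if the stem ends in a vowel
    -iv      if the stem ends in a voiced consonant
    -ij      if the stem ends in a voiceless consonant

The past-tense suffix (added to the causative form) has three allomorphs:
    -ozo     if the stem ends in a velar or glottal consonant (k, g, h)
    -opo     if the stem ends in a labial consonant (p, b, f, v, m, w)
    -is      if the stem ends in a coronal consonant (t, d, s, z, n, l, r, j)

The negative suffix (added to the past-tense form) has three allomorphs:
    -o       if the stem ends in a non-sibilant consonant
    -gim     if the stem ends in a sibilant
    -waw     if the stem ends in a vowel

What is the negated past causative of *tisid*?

*tisid* — final sound /d/ (a voiced consonant) → -iv → *tisidiv*.
Since the final consonant of the causative form *tisidiv* is /v/ (labial), it takes -opo, giving *tisidivopo*.
The past-tense form *tisidivopo*: final sound = /o/, a vowel → -waw → *tisidivopowaw*.

tisidivopowaw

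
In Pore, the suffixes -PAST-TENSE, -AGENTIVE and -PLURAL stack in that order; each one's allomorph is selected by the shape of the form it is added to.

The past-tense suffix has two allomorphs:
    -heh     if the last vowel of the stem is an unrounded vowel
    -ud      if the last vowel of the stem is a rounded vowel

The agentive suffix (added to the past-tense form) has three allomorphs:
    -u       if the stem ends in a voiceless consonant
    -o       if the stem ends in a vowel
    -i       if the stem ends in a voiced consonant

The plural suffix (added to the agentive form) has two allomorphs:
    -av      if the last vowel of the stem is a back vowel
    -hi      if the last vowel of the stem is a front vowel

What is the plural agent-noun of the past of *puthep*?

puthephehuav

The last vowel of *puthep* is /e/, which is an unrounded vowel, so the past-tense suffix is -heh, giving *puthepheh*.
The past-tense form *puthepheh*: final sound = /h/, a voiceless consonant → -u → *puthephehu*.
The agentive form *puthephehu* — last vowel /u/ (a back vowel) → -av → *puthephehuav*.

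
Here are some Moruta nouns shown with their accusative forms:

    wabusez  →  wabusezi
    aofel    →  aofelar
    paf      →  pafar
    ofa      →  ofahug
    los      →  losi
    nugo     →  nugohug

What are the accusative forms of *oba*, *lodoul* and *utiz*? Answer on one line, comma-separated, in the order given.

obahug, lodoular, utizi

The alternation tracks the final sound of the stem — -i when the stem ends in a sibilant (*wabusez*, *los*); -ar when the stem ends in a non-sibilant consonant (*aofel*, *paf*); -hug when the stem ends in a vowel (*ofa*, *nugo*).
*oba* — final sound /a/ (a vowel) → -hug → *obahug*.
*lodoul*: final sound = /l/, a non-sibilant consonant → -ar → *lodoular*.
*utiz* — final sound /z/ (a sibilant) → -i → *utizi*.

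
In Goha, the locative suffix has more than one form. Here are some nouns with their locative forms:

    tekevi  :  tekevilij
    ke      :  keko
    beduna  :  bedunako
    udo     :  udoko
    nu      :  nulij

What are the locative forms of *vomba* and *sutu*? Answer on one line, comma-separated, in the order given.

Looking at the last vowel of each stem: -lij when the last vowel of the stem is a high vowel (*tekevi*, *nu*); -ko when the last vowel of the stem is a non-high vowel (*ke*, *beduna*, *udo*).
Since the last vowel of *vomba* is /a/ (a non-high vowel), it takes -ko, giving *vombako*.
Since the last vowel of *sutu* is /u/ (a high vowel), it takes -lij, giving *sutulij*.

vombako, sutulij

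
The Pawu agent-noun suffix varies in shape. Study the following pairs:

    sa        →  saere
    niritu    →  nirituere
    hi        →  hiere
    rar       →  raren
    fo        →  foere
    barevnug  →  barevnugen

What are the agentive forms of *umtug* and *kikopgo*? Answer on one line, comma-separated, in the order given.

The alternation tracks the final sound of the stem — -en when the stem ends in a consonant (*rar*, *barevnug*); -ere when the stem ends in a vowel (*sa*, *niritu*, *hi*, *fo*).
The final sound of *umtug* is /g/, which is a consonant, so the suffix is -en, giving *umtugen*.
*kikopgo* — final sound /o/ (a vowel) → -ere → *kikopgoere*.

umtugen, kikopgoere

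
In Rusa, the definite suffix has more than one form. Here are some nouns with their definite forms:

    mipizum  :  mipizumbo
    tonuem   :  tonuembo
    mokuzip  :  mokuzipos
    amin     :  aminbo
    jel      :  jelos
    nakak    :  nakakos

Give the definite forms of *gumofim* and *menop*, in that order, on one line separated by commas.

The pattern is nasality of the final consonant: -bo when the stem ends in a nasal (*mipizum*, *tonuem*, *amin*); -os when the stem ends in a non-nasal consonant (*mokuzip*, *jel*, *nakak*).
The final consonant of *gumofim* is /m/, which is a nasal, so the suffix is -bo, giving *gumofimbo*.
The final consonant of *menop* is /p/, which is non-nasal, so the suffix is -os, giving *menopos*.

gumofimbo, menopos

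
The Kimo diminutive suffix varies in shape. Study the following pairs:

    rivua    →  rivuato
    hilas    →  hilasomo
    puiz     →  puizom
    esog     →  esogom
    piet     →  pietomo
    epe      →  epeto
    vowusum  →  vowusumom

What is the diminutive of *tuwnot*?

The alternation tracks the final sound of the stem — -omo when the stem ends in a voiceless consonant (*hilas*, *piet*); -om when the stem ends in a voiced consonant (*puiz*, *esog*, *vowusum*); -to when the stem ends in a vowel (*rivua*, *epe*).
*tuwnot* — final sound /t/ (a voiceless consonant) → -omo → *tuwnotomo*.

tuwnotomo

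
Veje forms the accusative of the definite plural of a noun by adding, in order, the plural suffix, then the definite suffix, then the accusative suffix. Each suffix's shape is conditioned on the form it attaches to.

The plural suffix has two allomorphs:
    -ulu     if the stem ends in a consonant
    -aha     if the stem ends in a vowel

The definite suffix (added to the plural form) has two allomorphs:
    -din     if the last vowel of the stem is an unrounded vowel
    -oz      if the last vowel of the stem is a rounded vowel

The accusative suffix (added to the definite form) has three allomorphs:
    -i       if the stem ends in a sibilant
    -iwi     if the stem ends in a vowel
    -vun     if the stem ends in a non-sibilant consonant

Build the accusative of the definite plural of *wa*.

The final sound of *wa* is /a/, which is a vowel, so the plural suffix is -aha, giving *waaha*.
The plural form *waaha*: last vowel = /a/, an unrounded vowel → -din → *waahadin*.
Since the final sound of the definite form *waahadin* is /n/ (a non-sibilant consonant), it takes -vun, giving *waahadinvun*.

waahadinvun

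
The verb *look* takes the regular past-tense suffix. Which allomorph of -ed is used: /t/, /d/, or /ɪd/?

/t/

The stem *look* ends in a voiceless consonant other than /t/.
The -ed suffix is realized as /ɪd/ after /t, d/; as /t/ after other voiceless consonants; and as /d/ after other voiced sounds.
So -ed on *look* is pronounced /t/.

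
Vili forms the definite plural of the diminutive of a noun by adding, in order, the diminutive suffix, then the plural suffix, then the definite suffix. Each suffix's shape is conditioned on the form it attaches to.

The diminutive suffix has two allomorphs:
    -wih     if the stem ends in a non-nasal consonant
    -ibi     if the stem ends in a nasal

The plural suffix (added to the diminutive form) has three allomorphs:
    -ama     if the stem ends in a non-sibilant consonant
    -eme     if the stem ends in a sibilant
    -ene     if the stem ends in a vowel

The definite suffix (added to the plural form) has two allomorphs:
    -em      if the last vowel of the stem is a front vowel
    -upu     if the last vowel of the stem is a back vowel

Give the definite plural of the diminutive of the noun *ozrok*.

*ozrok*: final consonant = /k/, non-nasal → -wih → *ozrokwih*.
The final sound of the diminutive form *ozrokwih* is /h/, which is a non-sibilant consonant, so the plural suffix is -ama, giving *ozrokwihama*.
Since the last vowel of the plural form *ozrokwihama* is /a/ (a back vowel), it takes -upu, giving *ozrokwihamaupu*.

ozrokwihamaupu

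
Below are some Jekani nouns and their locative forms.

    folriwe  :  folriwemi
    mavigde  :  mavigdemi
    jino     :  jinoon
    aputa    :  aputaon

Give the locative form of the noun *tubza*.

The suffix is conditioned by the last vowel: -mi when the last vowel of the stem is a front vowel (*folriwe*, *mavigde*); -on when the last vowel of the stem is a back vowel (*jino*, *aputa*).
*tubza* — last vowel /a/ (a back vowel) → -on → *tubzaon*.

tubzaon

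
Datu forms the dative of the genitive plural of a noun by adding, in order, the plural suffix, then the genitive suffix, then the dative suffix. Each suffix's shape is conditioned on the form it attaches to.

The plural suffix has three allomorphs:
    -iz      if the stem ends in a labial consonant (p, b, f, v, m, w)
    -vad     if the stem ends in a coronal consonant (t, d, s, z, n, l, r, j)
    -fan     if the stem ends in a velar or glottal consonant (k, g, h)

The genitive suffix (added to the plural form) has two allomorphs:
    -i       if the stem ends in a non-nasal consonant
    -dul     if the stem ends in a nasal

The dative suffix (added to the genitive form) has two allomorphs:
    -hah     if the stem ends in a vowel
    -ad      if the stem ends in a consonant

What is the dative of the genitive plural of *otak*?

otakfandulad

Since the final consonant of *otak* is /k/ (velar/glottal), it takes -fan, giving *otakfan*.
Since the final consonant of the plural form *otakfan* is /n/ (a nasal), it takes -dul, giving *otakfandul*.
The genitive form *otakfandul* — final sound /l/ (a consonant) → -ad → *otakfandulad*.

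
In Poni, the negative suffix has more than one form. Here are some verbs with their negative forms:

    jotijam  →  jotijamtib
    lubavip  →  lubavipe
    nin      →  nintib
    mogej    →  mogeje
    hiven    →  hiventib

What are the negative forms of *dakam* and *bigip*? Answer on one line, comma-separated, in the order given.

dakamtib, bigipe

Looking at the final consonant of each stem: -tib when the stem ends in a nasal (*jotijam*, *nin*, *hiven*); -e when the stem ends in a non-nasal consonant (*lubavip*, *mogej*).
Since the final consonant of *dakam* is /m/ (a nasal), it takes -tib, giving *dakamtib*.
Since the final consonant of *bigip* is /p/ (non-nasal), it takes -e, giving *bigipe*.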